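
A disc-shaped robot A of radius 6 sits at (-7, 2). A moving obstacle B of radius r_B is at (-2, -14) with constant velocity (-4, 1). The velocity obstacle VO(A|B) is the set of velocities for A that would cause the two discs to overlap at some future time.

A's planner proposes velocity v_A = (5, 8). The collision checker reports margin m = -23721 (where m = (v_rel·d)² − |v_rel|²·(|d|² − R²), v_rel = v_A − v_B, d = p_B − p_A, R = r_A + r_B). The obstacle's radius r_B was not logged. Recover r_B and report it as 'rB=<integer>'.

m = -23721
d = (5, -16);  v_rel = (9, 7),  |v_rel|² = 130
v_rel×d = (9)·(-16) − (7)·(5) = -179
since m = R²·130 − (-179)²:  R² = (32041 + -23721) / 130 = 64
R = √64 = 8  ⇒  r_B = 8 − 6 = 2

rB=2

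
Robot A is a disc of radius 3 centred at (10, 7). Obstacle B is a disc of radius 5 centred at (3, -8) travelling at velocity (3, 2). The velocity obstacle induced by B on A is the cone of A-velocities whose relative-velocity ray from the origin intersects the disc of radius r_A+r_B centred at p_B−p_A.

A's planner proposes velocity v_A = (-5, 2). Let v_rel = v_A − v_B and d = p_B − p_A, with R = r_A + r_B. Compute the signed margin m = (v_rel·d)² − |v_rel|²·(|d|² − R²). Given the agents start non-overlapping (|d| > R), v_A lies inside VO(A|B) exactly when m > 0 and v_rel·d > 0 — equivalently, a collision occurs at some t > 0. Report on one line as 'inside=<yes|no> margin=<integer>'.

d = (-7, -15),  |d|² = 274;  R = 3+5 = 8,  c = 274−8² = 210
v_rel = (-8, 0),  |v_rel|² = 64;  v_rel·d = (-8)·(-7) + (0)·(-15) = 56
64·t² − 112·t + 210 = 0  ⇒  m = 56² − 64·210 = -10304
m = -10304 < 0,  v_rel·d = 56 > 0  ⇒  outside

inside=no margin=-10304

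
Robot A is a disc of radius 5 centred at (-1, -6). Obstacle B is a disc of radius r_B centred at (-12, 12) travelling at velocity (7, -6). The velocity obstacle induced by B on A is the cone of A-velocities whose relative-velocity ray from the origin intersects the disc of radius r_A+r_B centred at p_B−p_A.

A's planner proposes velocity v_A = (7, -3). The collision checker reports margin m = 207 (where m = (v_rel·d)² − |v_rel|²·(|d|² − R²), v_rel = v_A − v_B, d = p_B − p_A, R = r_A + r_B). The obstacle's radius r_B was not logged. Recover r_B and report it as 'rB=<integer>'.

m = 207
d = (-11, 18);  v_rel = (0, 3),  |v_rel|² = 9
v_rel×d = (0)·(18) − (3)·(-11) = 33
since m = R²·9 − 33²:  R² = (1089 + 207) / 9 = 144
R = √144 = 12  ⇒  r_B = 12 − 5 = 7

rB=7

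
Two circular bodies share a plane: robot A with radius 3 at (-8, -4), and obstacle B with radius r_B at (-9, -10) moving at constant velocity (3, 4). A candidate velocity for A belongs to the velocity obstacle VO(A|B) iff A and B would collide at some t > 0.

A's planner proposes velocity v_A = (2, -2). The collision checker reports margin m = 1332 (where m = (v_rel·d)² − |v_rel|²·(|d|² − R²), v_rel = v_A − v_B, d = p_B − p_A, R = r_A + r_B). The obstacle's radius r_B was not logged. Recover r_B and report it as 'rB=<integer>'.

m = 1332
d = (-1, -6);  v_rel = (-1, -6),  |v_rel|² = 37
v_rel×d = (-1)·(-6) − (-6)·(-1) = 0
since m = R²·37 − 0²:  R² = (0 + 1332) / 37 = 36
R = √36 = 6  ⇒  r_B = 6 − 3 = 3

rB=3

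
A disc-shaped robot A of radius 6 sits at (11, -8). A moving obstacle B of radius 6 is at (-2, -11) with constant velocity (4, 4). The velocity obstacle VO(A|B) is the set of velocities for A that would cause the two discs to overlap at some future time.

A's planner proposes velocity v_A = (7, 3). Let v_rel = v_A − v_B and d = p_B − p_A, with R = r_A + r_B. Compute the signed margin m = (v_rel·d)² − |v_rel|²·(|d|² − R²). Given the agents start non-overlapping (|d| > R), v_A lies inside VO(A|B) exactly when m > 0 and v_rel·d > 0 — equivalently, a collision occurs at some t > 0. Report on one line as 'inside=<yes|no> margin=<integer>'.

d = (-13, -3),  |d|² = 178;  R = 6+6 = 12,  c = 178−12² = 34
v_rel = (3, -1),  |v_rel|² = 10;  v_rel·d = (3)·(-13) + (-1)·(-3) = -36
10·t² + 72·t + 34 = 0  ⇒  m = (-36)² − 10·34 = 956
m = 956 > 0,  v_rel·d = -36 < 0  ⇒  outside

inside=no margin=956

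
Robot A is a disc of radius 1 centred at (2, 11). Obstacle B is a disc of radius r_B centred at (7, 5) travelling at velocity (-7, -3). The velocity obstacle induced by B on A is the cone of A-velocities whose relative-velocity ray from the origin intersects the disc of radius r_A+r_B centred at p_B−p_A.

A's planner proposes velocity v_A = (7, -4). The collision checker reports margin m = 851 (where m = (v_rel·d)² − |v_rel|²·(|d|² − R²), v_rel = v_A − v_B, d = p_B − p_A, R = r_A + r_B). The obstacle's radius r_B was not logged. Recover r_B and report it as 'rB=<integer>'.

m = 851
d = (5, -6);  v_rel = (14, -1),  |v_rel|² = 197
v_rel×d = (14)·(-6) − (-1)·(5) = -79
since m = R²·197 − (-79)²:  R² = (6241 + 851) / 197 = 36
R = √36 = 6  ⇒  r_B = 6 − 1 = 5

rB=5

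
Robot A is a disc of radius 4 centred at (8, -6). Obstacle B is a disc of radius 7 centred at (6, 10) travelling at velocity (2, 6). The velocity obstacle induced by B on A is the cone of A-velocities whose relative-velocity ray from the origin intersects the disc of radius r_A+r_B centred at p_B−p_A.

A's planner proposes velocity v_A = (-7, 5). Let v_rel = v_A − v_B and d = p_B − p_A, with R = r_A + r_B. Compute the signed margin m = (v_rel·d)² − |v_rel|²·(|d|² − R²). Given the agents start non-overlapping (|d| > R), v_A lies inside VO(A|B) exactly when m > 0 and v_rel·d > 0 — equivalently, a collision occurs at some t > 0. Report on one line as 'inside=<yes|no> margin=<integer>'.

d = (-2, 16),  |d|² = 260;  R = 4+7 = 11,  c = 260−11² = 139
v_rel = (-9, -1),  |v_rel|² = 82;  v_rel·d = (-9)·(-2) + (-1)·(16) = 2
82·t² − 4·t + 139 = 0  ⇒  m = 2² − 82·139 = -11394
m = -11394 < 0,  v_rel·d = 2 > 0  ⇒  outside

inside=no margin=-11394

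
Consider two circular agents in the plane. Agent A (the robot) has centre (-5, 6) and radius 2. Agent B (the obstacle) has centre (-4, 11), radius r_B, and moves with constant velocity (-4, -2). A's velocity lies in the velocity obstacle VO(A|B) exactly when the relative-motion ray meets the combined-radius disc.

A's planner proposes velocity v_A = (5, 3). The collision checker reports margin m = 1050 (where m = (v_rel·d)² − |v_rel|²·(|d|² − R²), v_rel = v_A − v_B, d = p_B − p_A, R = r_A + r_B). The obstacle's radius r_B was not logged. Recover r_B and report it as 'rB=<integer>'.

m = 1050
d = (1, 5);  v_rel = (9, 5),  |v_rel|² = 106
v_rel×d = (9)·(5) − (5)·(1) = 40
since m = R²·106 − 40²:  R² = (1600 + 1050) / 106 = 25
R = √25 = 5  ⇒  r_B = 5 − 2 = 3

rB=3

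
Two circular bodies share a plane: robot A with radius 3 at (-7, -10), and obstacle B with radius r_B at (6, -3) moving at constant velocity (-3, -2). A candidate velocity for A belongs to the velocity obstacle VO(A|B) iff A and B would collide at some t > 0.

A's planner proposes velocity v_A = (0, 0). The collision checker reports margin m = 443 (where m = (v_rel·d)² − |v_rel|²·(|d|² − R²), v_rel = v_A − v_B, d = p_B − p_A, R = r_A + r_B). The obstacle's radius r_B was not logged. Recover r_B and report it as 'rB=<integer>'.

m = 443
d = (13, 7);  v_rel = (3, 2),  |v_rel|² = 13
v_rel×d = (3)·(7) − (2)·(13) = -5
since m = R²·13 − (-5)²:  R² = (25 + 443) / 13 = 36
R = √36 = 6  ⇒  r_B = 6 − 3 = 3

rB=3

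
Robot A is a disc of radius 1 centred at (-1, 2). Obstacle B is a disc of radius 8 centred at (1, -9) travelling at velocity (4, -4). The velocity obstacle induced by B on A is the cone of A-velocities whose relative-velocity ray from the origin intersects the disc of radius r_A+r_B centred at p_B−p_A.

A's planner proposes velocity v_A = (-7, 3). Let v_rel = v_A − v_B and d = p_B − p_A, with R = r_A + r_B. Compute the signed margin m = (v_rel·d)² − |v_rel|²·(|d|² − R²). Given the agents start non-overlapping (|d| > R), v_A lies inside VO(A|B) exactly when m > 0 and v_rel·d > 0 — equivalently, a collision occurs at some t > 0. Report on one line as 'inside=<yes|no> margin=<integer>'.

d = (2, -11),  |d|² = 125;  R = 1+8 = 9,  c = 125−9² = 44
v_rel = (-11, 7),  |v_rel|² = 170;  v_rel·d = (-11)·(2) + (7)·(-11) = -99
170·t² + 198·t + 44 = 0  ⇒  m = (-99)² − 170·44 = 2321
m = 2321 > 0,  v_rel·d = -99 < 0  ⇒  outside

inside=no margin=2321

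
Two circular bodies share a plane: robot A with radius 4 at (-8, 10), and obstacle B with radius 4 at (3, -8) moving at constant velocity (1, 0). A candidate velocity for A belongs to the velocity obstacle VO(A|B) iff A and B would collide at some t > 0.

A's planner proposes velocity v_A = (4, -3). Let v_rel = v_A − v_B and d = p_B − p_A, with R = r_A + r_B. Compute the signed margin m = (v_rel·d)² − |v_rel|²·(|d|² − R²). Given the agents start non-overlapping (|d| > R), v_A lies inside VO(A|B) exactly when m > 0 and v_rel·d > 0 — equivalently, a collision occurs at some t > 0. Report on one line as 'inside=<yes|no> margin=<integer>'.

d = (11, -18),  |d|² = 445;  R = 4+4 = 8,  c = 445−8² = 381
v_rel = (3, -3),  |v_rel|² = 18;  v_rel·d = (3)·(11) + (-3)·(-18) = 87
18·t² − 174·t + 381 = 0  ⇒  m = 87² − 18·381 = 711
m = 711 > 0,  v_rel·d = 87 > 0  ⇒  inside

inside=yes margin=711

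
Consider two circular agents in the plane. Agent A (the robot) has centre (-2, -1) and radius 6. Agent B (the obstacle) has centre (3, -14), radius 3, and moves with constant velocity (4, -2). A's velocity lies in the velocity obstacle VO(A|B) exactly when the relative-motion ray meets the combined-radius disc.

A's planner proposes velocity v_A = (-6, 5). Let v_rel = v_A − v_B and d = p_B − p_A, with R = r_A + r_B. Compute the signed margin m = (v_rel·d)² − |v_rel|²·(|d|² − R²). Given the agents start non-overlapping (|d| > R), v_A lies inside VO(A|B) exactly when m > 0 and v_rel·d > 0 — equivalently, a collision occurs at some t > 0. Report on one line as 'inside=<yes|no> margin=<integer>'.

d = (5, -13),  |d|² = 194;  R = 6+3 = 9,  c = 194−9² = 113
v_rel = (-10, 7),  |v_rel|² = 149;  v_rel·d = (-10)·(5) + (7)·(-13) = -141
149·t² + 282·t + 113 = 0  ⇒  m = (-141)² − 149·113 = 3044
m = 3044 > 0,  v_rel·d = -141 < 0  ⇒  outside

inside=no margin=3044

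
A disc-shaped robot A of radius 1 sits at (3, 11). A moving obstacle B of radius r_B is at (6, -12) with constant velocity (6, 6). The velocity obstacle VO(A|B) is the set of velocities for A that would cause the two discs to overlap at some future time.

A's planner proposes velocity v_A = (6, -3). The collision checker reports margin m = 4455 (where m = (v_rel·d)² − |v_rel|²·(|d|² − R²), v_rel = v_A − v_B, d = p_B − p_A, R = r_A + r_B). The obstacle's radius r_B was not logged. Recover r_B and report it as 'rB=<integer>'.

m = 4455
d = (3, -23);  v_rel = (0, -9),  |v_rel|² = 81
v_rel×d = (0)·(-23) − (-9)·(3) = 27
since m = R²·81 − 27²:  R² = (729 + 4455) / 81 = 64
R = √64 = 8  ⇒  r_B = 8 − 1 = 7

rB=7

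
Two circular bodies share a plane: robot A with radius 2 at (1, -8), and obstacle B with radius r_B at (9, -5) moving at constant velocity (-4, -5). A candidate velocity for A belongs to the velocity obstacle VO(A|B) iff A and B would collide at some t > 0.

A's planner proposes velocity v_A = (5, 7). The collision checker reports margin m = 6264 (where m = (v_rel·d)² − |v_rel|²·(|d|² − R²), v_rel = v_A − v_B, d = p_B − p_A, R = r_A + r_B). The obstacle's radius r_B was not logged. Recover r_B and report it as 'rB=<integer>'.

m = 6264
d = (8, 3);  v_rel = (9, 12),  |v_rel|² = 225
v_rel×d = (9)·(3) − (12)·(8) = -69
since m = R²·225 − (-69)²:  R² = (4761 + 6264) / 225 = 49
R = √49 = 7  ⇒  r_B = 7 − 2 = 5

rB=5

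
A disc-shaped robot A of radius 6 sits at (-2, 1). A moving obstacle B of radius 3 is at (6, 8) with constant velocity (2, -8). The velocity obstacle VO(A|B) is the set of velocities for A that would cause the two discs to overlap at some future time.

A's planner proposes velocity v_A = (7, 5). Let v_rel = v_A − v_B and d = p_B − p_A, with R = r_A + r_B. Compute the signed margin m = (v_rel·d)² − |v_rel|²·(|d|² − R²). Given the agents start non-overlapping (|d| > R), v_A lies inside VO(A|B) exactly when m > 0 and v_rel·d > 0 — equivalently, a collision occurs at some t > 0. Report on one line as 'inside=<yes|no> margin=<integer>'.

d = (8, 7),  |d|² = 113;  R = 6+3 = 9,  c = 113−9² = 32
v_rel = (5, 13),  |v_rel|² = 194;  v_rel·d = (5)·(8) + (13)·(7) = 131
194·t² − 262·t + 32 = 0  ⇒  m = 131² − 194·32 = 10953
m = 10953 > 0,  v_rel·d = 131 > 0  ⇒  inside

inside=yes margin=10953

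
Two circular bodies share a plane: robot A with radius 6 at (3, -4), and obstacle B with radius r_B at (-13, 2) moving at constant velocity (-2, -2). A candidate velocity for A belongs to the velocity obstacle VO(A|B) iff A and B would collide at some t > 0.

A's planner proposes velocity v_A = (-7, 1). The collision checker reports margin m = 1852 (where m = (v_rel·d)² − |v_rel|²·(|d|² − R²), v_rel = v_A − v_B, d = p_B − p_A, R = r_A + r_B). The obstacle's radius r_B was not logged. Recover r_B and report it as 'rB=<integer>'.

m = 1852
d = (-16, 6);  v_rel = (-5, 3),  |v_rel|² = 34
v_rel×d = (-5)·(6) − (3)·(-16) = 18
since m = R²·34 − 18²:  R² = (324 + 1852) / 34 = 64
R = √64 = 8  ⇒  r_B = 8 − 6 = 2

rB=2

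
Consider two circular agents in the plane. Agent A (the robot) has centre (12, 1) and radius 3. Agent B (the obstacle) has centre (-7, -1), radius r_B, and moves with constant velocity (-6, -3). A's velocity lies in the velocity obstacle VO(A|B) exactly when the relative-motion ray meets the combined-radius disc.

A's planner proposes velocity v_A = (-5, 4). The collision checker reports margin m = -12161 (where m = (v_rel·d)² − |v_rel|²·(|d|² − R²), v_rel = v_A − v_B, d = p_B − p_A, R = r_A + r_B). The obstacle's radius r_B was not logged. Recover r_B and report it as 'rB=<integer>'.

m = -12161
d = (-19, -2);  v_rel = (1, 7),  |v_rel|² = 50
v_rel×d = (1)·(-2) − (7)·(-19) = 131
since m = R²·50 − 131²:  R² = (17161 + -12161) / 50 = 100
R = √100 = 10  ⇒  r_B = 10 − 3 = 7

rB=7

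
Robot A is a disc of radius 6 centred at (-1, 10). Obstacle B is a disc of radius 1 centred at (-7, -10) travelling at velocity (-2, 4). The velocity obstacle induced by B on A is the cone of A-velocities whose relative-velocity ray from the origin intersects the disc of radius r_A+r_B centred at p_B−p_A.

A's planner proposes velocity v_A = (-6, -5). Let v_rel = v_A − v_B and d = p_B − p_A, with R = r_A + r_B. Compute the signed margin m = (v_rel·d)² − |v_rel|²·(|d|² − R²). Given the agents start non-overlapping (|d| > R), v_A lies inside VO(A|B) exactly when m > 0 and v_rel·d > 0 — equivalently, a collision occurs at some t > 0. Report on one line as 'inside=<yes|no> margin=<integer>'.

d = (-6, -20),  |d|² = 436;  R = 6+1 = 7,  c = 436−7² = 387
v_rel = (-4, -9),  |v_rel|² = 97;  v_rel·d = (-4)·(-6) + (-9)·(-20) = 204
97·t² − 408·t + 387 = 0  ⇒  m = 204² − 97·387 = 4077
m = 4077 > 0,  v_rel·d = 204 > 0  ⇒  inside

inside=yes margin=4077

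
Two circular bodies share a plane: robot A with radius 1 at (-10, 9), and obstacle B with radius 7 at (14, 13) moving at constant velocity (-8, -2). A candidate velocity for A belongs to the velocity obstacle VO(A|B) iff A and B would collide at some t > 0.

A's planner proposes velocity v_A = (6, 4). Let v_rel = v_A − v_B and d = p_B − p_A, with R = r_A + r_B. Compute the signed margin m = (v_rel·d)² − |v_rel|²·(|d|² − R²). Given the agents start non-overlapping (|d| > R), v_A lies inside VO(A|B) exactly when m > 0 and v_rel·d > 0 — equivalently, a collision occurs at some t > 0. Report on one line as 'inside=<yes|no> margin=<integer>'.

d = (24, 4),  |d|² = 592;  R = 1+7 = 8,  c = 592−8² = 528
v_rel = (14, 6),  |v_rel|² = 232;  v_rel·d = (14)·(24) + (6)·(4) = 360
232·t² − 720·t + 528 = 0  ⇒  m = 360² − 232·528 = 7104
m = 7104 > 0,  v_rel·d = 360 > 0  ⇒  inside

inside=yes margin=7104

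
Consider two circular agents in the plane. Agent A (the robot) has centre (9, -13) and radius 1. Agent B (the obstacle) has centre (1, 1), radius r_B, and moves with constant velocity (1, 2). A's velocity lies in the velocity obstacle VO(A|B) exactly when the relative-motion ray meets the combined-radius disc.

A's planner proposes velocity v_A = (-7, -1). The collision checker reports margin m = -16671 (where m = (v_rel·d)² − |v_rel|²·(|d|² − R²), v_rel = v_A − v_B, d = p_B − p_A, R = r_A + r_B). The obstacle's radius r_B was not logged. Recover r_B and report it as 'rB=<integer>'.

m = -16671
d = (-8, 14);  v_rel = (-8, -3),  |v_rel|² = 73
v_rel×d = (-8)·(14) − (-3)·(-8) = -136
since m = R²·73 − (-136)²:  R² = (18496 + -16671) / 73 = 25
R = √25 = 5  ⇒  r_B = 5 − 1 = 4

rB=4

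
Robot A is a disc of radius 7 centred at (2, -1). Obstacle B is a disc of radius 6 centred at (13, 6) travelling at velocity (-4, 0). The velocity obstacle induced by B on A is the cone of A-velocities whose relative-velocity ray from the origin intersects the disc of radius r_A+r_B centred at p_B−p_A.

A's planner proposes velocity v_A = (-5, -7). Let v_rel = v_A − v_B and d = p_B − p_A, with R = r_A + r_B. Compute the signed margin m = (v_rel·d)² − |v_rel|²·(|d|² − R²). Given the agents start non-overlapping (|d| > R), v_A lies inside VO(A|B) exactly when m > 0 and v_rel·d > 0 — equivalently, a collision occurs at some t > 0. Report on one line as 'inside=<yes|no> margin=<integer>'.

d = (11, 7),  |d|² = 170;  R = 7+6 = 13,  c = 170−13² = 1
v_rel = (-1, -7),  |v_rel|² = 50;  v_rel·d = (-1)·(11) + (-7)·(7) = -60
50·t² + 120·t + 1 = 0  ⇒  m = (-60)² − 50·1 = 3550
m = 3550 > 0,  v_rel·d = -60 < 0  ⇒  outside

inside=no margin=3550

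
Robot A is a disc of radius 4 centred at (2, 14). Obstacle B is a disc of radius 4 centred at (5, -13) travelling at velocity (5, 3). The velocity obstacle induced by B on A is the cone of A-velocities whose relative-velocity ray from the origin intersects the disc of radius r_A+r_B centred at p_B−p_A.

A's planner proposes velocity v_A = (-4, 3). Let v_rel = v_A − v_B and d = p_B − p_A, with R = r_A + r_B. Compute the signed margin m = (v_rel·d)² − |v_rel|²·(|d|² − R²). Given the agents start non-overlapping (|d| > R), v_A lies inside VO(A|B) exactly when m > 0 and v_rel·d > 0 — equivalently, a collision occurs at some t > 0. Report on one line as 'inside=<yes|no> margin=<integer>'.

d = (3, -27),  |d|² = 738;  R = 4+4 = 8,  c = 738−8² = 674
v_rel = (-9, 0),  |v_rel|² = 81;  v_rel·d = (-9)·(3) + (0)·(-27) = -27
81·t² + 54·t + 674 = 0  ⇒  m = (-27)² − 81·674 = -53865
m = -53865 < 0,  v_rel·d = -27 < 0  ⇒  outside

inside=no margin=-53865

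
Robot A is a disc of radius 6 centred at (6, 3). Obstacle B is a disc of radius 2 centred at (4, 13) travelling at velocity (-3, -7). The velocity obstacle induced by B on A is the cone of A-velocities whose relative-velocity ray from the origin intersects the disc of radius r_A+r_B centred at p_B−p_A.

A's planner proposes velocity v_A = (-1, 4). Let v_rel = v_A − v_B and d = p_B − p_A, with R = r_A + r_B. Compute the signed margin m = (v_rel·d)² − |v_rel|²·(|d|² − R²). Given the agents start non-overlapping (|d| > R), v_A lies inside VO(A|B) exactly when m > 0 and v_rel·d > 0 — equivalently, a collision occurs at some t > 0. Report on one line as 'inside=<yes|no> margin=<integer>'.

d = (-2, 10),  |d|² = 104;  R = 6+2 = 8,  c = 104−8² = 40
v_rel = (2, 11),  |v_rel|² = 125;  v_rel·d = (2)·(-2) + (11)·(10) = 106
125·t² − 212·t + 40 = 0  ⇒  m = 106² − 125·40 = 6236
m = 6236 > 0,  v_rel·d = 106 > 0  ⇒  inside

inside=yes margin=6236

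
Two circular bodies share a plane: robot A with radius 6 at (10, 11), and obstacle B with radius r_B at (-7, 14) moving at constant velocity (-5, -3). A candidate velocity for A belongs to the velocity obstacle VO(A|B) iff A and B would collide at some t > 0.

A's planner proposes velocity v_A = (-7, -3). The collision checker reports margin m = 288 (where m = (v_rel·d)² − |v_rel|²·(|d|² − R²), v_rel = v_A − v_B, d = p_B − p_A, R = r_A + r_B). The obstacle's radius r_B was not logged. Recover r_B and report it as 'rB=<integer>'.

m = 288
d = (-17, 3);  v_rel = (-2, 0),  |v_rel|² = 4
v_rel×d = (-2)·(3) − (0)·(-17) = -6
since m = R²·4 − (-6)²:  R² = (36 + 288) / 4 = 81
R = √81 = 9  ⇒  r_B = 9 − 6 = 3

rB=3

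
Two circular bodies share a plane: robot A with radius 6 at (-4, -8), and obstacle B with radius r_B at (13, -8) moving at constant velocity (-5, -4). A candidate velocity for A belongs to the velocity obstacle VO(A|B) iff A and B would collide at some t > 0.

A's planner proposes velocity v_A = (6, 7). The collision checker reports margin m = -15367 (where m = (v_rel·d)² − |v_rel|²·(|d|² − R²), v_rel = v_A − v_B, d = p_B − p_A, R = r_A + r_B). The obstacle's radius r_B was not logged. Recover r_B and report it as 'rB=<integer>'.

m = -15367
d = (17, 0);  v_rel = (11, 11),  |v_rel|² = 242
v_rel×d = (11)·(0) − (11)·(17) = -187
since m = R²·242 − (-187)²:  R² = (34969 + -15367) / 242 = 81
R = √81 = 9  ⇒  r_B = 9 − 6 = 3

rB=3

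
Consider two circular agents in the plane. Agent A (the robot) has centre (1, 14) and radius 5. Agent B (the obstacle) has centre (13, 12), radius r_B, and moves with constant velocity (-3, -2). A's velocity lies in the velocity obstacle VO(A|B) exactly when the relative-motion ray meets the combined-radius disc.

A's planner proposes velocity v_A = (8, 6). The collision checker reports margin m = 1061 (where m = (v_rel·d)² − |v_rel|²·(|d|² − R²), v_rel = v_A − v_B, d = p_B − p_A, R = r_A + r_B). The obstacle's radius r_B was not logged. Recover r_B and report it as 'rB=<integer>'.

m = 1061
d = (12, -2);  v_rel = (11, 8),  |v_rel|² = 185
v_rel×d = (11)·(-2) − (8)·(12) = -118
since m = R²·185 − (-118)²:  R² = (13924 + 1061) / 185 = 81
R = √81 = 9  ⇒  r_B = 9 − 5 = 4

rB=4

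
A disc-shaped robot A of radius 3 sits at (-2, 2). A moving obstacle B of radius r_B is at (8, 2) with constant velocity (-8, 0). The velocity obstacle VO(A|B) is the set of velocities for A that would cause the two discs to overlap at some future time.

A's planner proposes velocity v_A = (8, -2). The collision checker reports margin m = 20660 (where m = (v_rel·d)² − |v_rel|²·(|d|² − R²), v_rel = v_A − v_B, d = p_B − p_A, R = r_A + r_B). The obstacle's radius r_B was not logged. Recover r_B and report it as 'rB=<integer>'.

m = 20660
d = (10, 0);  v_rel = (16, -2),  |v_rel|² = 260
v_rel×d = (16)·(0) − (-2)·(10) = 20
since m = R²·260 − 20²:  R² = (400 + 20660) / 260 = 81
R = √81 = 9  ⇒  r_B = 9 − 3 = 6

rB=6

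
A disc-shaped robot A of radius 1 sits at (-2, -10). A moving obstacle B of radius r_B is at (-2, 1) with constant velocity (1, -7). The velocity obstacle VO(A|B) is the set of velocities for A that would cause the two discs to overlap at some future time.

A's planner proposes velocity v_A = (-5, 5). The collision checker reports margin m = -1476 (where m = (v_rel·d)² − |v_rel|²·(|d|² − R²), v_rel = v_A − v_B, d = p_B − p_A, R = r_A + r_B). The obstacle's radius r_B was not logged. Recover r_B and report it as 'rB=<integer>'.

m = -1476
d = (0, 11);  v_rel = (-6, 12),  |v_rel|² = 180
v_rel×d = (-6)·(11) − (12)·(0) = -66
since m = R²·180 − (-66)²:  R² = (4356 + -1476) / 180 = 16
R = √16 = 4  ⇒  r_B = 4 − 1 = 3

rB=3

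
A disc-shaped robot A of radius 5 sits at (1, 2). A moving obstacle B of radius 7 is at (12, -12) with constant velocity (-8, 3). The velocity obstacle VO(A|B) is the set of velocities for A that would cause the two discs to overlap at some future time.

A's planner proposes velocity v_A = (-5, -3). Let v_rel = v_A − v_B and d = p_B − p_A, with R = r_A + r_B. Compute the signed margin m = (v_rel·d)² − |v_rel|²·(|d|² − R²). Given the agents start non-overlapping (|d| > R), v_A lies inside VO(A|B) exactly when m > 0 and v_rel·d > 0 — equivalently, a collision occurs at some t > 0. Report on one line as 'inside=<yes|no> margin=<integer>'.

d = (11, -14),  |d|² = 317;  R = 5+7 = 12,  c = 317−12² = 173
v_rel = (3, -6),  |v_rel|² = 45;  v_rel·d = (3)·(11) + (-6)·(-14) = 117
45·t² − 234·t + 173 = 0  ⇒  m = 117² − 45·173 = 5904
m = 5904 > 0,  v_rel·d = 117 > 0  ⇒  inside

inside=yes margin=5904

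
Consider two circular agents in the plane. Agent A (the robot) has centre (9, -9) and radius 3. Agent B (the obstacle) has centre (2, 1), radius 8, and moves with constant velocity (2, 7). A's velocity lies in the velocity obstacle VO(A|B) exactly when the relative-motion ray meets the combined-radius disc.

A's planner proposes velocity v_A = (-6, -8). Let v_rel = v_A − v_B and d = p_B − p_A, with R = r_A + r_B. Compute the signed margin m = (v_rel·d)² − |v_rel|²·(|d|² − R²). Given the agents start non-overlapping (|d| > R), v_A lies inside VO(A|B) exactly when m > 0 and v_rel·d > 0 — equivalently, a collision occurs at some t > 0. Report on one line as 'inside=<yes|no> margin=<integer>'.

d = (-7, 10),  |d|² = 149;  R = 3+8 = 11,  c = 149−11² = 28
v_rel = (-8, -15),  |v_rel|² = 289;  v_rel·d = (-8)·(-7) + (-15)·(10) = -94
289·t² + 188·t + 28 = 0  ⇒  m = (-94)² − 289·28 = 744
m = 744 > 0,  v_rel·d = -94 < 0  ⇒  outside

inside=no margin=744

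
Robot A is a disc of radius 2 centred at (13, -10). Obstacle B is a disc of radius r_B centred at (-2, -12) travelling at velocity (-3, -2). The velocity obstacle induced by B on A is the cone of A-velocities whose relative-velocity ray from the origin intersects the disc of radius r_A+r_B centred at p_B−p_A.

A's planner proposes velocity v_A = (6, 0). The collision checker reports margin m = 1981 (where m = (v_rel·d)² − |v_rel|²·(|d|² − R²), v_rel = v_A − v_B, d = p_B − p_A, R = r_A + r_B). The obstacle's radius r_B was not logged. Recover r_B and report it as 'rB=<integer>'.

m = 1981
d = (-15, -2);  v_rel = (9, 2),  |v_rel|² = 85
v_rel×d = (9)·(-2) − (2)·(-15) = 12
since m = R²·85 − 12²:  R² = (144 + 1981) / 85 = 25
R = √25 = 5  ⇒  r_B = 5 − 2 = 3

rB=3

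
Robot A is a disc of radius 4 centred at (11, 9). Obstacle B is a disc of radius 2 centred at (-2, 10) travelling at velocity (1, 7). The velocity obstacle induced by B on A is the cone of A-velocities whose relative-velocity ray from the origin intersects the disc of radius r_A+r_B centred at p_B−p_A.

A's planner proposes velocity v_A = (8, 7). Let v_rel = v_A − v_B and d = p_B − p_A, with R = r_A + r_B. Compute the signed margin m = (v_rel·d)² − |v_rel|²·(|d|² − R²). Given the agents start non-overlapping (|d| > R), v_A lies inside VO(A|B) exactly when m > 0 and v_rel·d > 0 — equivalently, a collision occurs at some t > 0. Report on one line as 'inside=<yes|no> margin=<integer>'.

d = (-13, 1),  |d|² = 170;  R = 4+2 = 6,  c = 170−6² = 134
v_rel = (7, 0),  |v_rel|² = 49;  v_rel·d = (7)·(-13) + (0)·(1) = -91
49·t² + 182·t + 134 = 0  ⇒  m = (-91)² − 49·134 = 1715
m = 1715 > 0,  v_rel·d = -91 < 0  ⇒  outside

inside=no margin=1715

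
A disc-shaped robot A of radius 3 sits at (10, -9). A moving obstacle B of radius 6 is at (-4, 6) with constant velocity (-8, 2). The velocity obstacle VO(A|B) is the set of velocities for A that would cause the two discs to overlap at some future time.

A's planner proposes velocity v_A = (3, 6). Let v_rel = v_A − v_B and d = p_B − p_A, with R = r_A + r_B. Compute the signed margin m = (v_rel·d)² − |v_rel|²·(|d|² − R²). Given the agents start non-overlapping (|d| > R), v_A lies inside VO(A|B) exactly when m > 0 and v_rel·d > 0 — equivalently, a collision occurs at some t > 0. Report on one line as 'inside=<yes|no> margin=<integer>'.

d = (-14, 15),  |d|² = 421;  R = 3+6 = 9,  c = 421−9² = 340
v_rel = (11, 4),  |v_rel|² = 137;  v_rel·d = (11)·(-14) + (4)·(15) = -94
137·t² + 188·t + 340 = 0  ⇒  m = (-94)² − 137·340 = -37744
m = -37744 < 0,  v_rel·d = -94 < 0  ⇒  outside

inside=no margin=-37744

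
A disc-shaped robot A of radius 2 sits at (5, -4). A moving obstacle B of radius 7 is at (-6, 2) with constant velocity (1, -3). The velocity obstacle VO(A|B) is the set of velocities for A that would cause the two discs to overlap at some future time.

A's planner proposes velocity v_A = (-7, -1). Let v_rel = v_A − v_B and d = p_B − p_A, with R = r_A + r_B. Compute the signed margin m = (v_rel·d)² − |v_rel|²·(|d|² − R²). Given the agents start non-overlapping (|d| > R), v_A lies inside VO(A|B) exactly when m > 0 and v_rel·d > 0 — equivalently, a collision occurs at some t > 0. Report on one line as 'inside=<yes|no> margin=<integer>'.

d = (-11, 6),  |d|² = 157;  R = 2+7 = 9,  c = 157−9² = 76
v_rel = (-8, 2),  |v_rel|² = 68;  v_rel·d = (-8)·(-11) + (2)·(6) = 100
68·t² − 200·t + 76 = 0  ⇒  m = 100² − 68·76 = 4832
m = 4832 > 0,  v_rel·d = 100 > 0  ⇒  inside

inside=yes margin=4832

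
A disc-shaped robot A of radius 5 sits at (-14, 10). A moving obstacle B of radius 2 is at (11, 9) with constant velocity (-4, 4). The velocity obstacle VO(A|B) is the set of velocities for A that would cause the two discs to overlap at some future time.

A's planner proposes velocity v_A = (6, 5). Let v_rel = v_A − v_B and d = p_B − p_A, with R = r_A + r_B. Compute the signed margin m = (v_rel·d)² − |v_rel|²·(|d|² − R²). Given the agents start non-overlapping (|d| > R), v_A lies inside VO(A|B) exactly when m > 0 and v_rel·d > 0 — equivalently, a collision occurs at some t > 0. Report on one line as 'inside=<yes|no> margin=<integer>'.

d = (25, -1),  |d|² = 626;  R = 5+2 = 7,  c = 626−7² = 577
v_rel = (10, 1),  |v_rel|² = 101;  v_rel·d = (10)·(25) + (1)·(-1) = 249
101·t² − 498·t + 577 = 0  ⇒  m = 249² − 101·577 = 3724
m = 3724 > 0,  v_rel·d = 249 > 0  ⇒  inside

inside=yes margin=3724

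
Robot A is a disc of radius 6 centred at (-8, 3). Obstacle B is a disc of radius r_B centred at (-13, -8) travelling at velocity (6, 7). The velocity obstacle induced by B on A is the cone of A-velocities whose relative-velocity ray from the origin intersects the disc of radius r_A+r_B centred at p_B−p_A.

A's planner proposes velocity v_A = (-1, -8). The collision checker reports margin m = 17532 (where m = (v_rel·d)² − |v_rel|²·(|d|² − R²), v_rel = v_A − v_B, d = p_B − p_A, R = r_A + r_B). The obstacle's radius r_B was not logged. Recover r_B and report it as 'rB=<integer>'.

m = 17532
d = (-5, -11);  v_rel = (-7, -15),  |v_rel|² = 274
v_rel×d = (-7)·(-11) − (-15)·(-5) = 2
since m = R²·274 − 2²:  R² = (4 + 17532) / 274 = 64
R = √64 = 8  ⇒  r_B = 8 − 6 = 2

rB=2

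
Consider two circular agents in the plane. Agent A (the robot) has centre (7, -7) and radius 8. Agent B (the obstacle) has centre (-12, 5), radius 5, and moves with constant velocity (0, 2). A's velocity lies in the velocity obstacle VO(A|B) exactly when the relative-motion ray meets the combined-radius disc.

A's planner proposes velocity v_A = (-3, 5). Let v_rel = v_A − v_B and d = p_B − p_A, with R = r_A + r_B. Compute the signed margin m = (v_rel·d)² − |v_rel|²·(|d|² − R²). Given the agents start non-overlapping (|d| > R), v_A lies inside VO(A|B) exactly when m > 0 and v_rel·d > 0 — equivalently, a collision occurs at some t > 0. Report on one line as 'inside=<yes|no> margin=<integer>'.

d = (-19, 12),  |d|² = 505;  R = 8+5 = 13,  c = 505−13² = 336
v_rel = (-3, 3),  |v_rel|² = 18;  v_rel·d = (-3)·(-19) + (3)·(12) = 93
18·t² − 186·t + 336 = 0  ⇒  m = 93² − 18·336 = 2601
m = 2601 > 0,  v_rel·d = 93 > 0  ⇒  inside

inside=yes margin=2601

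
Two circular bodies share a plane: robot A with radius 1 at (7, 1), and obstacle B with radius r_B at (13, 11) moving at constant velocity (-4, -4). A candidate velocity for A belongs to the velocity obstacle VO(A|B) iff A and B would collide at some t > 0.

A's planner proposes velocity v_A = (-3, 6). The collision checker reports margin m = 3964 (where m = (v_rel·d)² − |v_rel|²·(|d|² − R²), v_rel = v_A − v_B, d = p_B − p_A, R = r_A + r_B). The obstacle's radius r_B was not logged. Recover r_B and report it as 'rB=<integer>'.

m = 3964
d = (6, 10);  v_rel = (1, 10),  |v_rel|² = 101
v_rel×d = (1)·(10) − (10)·(6) = -50
since m = R²·101 − (-50)²:  R² = (2500 + 3964) / 101 = 64
R = √64 = 8  ⇒  r_B = 8 − 1 = 7

rB=7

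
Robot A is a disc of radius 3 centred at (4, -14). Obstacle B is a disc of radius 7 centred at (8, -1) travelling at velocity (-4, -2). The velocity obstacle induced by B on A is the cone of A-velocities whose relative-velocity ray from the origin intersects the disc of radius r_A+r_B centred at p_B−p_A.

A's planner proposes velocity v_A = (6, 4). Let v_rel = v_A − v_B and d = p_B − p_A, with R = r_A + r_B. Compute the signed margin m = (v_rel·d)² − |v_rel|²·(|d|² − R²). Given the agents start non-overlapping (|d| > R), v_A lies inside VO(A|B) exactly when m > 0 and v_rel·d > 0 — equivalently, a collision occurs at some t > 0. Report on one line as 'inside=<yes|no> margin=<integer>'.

d = (4, 13),  |d|² = 185;  R = 3+7 = 10,  c = 185−10² = 85
v_rel = (10, 6),  |v_rel|² = 136;  v_rel·d = (10)·(4) + (6)·(13) = 118
136·t² − 236·t + 85 = 0  ⇒  m = 118² − 136·85 = 2364
m = 2364 > 0,  v_rel·d = 118 > 0  ⇒  inside

inside=yes margin=2364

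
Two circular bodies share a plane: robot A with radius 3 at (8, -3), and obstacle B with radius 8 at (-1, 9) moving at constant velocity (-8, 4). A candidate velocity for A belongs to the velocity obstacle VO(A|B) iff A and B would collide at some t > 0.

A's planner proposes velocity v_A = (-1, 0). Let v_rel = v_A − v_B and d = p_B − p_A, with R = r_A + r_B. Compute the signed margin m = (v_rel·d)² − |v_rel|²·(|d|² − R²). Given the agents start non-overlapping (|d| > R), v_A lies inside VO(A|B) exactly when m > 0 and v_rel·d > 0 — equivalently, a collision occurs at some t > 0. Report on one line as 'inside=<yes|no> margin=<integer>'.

d = (-9, 12),  |d|² = 225;  R = 3+8 = 11,  c = 225−11² = 104
v_rel = (7, -4),  |v_rel|² = 65;  v_rel·d = (7)·(-9) + (-4)·(12) = -111
65·t² + 222·t + 104 = 0  ⇒  m = (-111)² − 65·104 = 5561
m = 5561 > 0,  v_rel·d = -111 < 0  ⇒  outside

inside=no margin=5561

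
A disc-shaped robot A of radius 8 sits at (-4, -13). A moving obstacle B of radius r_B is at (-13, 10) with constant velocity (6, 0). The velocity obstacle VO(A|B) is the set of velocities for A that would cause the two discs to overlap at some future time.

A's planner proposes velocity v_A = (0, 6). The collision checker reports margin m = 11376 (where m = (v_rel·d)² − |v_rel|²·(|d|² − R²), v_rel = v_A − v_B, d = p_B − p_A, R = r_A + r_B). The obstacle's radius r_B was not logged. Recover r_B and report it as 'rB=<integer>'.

m = 11376
d = (-9, 23);  v_rel = (-6, 6),  |v_rel|² = 72
v_rel×d = (-6)·(23) − (6)·(-9) = -84
since m = R²·72 − (-84)²:  R² = (7056 + 11376) / 72 = 256
R = √256 = 16  ⇒  r_B = 16 − 8 = 8

rB=8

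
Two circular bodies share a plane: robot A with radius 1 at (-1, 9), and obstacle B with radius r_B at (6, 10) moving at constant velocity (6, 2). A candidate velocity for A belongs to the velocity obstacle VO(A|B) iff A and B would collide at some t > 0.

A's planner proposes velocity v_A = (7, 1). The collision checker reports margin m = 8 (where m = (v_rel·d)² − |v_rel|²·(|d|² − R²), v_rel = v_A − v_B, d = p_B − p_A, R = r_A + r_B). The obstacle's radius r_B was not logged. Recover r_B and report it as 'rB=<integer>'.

m = 8
d = (7, 1);  v_rel = (1, -1),  |v_rel|² = 2
v_rel×d = (1)·(1) − (-1)·(7) = 8
since m = R²·2 − 8²:  R² = (64 + 8) / 2 = 36
R = √36 = 6  ⇒  r_B = 6 − 1 = 5

rB=5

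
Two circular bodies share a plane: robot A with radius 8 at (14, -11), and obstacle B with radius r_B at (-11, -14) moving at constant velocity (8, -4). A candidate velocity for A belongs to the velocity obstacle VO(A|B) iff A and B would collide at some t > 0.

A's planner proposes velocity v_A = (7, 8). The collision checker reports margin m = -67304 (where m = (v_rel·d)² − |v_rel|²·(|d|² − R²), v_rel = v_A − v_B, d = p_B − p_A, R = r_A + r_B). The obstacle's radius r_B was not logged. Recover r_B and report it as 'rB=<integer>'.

m = -67304
d = (-25, -3);  v_rel = (-1, 12),  |v_rel|² = 145
v_rel×d = (-1)·(-3) − (12)·(-25) = 303
since m = R²·145 − 303²:  R² = (91809 + -67304) / 145 = 169
R = √169 = 13  ⇒  r_B = 13 − 8 = 5

rB=5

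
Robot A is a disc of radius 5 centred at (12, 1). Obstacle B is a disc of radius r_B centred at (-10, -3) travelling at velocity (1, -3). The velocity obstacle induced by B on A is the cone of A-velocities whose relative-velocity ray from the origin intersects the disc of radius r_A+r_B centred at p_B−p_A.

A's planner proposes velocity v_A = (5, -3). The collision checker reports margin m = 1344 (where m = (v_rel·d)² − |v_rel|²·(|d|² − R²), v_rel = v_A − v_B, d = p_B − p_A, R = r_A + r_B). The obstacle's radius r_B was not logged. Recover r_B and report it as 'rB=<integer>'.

m = 1344
d = (-22, -4);  v_rel = (4, 0),  |v_rel|² = 16
v_rel×d = (4)·(-4) − (0)·(-22) = -16
since m = R²·16 − (-16)²:  R² = (256 + 1344) / 16 = 100
R = √100 = 10  ⇒  r_B = 10 − 5 = 5

rB=5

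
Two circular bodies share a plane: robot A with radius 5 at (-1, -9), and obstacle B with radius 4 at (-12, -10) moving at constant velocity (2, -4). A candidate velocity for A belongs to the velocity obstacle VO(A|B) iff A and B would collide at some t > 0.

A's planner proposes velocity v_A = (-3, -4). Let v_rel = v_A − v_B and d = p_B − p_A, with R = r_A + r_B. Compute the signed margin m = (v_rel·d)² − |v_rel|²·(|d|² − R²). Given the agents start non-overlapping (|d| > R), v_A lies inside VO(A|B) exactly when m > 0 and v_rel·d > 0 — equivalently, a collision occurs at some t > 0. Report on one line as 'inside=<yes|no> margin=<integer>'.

d = (-11, -1),  |d|² = 122;  R = 5+4 = 9,  c = 122−9² = 41
v_rel = (-5, 0),  |v_rel|² = 25;  v_rel·d = (-5)·(-11) + (0)·(-1) = 55
25·t² − 110·t + 41 = 0  ⇒  m = 55² − 25·41 = 2000
m = 2000 > 0,  v_rel·d = 55 > 0  ⇒  inside

inside=yes margin=2000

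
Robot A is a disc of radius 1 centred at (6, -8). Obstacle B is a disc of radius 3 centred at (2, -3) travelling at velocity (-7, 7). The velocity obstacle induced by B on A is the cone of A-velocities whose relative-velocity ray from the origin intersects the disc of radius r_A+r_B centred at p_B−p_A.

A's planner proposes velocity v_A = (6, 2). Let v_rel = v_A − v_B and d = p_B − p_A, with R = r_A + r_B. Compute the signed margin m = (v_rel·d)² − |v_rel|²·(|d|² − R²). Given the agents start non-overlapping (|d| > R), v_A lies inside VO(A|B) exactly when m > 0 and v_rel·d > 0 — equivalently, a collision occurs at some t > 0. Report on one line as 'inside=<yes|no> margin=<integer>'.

d = (-4, 5),  |d|² = 41;  R = 1+3 = 4,  c = 41−4² = 25
v_rel = (13, -5),  |v_rel|² = 194;  v_rel·d = (13)·(-4) + (-5)·(5) = -77
194·t² + 154·t + 25 = 0  ⇒  m = (-77)² − 194·25 = 1079
m = 1079 > 0,  v_rel·d = -77 < 0  ⇒  outside

inside=no margin=1079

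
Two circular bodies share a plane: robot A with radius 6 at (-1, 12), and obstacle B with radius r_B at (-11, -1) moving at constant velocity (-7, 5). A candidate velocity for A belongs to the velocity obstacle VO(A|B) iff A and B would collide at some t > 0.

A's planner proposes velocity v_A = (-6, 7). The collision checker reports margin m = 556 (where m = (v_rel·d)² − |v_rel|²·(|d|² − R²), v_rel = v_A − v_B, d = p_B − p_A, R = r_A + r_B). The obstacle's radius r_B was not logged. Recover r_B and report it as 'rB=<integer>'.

m = 556
d = (-10, -13);  v_rel = (1, 2),  |v_rel|² = 5
v_rel×d = (1)·(-13) − (2)·(-10) = 7
since m = R²·5 − 7²:  R² = (49 + 556) / 5 = 121
R = √121 = 11  ⇒  r_B = 11 − 6 = 5

rB=5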